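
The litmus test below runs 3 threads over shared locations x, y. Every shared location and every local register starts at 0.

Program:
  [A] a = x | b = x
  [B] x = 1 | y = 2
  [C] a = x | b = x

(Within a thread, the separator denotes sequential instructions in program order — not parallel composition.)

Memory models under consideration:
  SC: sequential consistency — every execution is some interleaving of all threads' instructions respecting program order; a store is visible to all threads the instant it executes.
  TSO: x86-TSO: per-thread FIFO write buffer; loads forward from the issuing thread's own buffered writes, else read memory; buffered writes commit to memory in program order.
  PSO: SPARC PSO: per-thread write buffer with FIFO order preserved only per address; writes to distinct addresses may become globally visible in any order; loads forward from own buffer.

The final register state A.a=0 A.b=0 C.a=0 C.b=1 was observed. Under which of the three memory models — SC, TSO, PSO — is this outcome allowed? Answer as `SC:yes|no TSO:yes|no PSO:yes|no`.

outcome vector order: (A.a,A.b,C.a,C.b)
SC: 9 outcomes — {<0 0 0 0>, <0 0 0 1>, <0 0 1 1>, <0 1 0 0>, <0 1 0 1>, <0 1 1 1>, <1 1 0 0>, <1 1 0 1>, <1 1 1 1>}
TSO: 9 outcomes — {<0 0 0 0>, <0 0 0 1>, <0 0 1 1>, <0 1 0 0>, <0 1 0 1>, <0 1 1 1>, <1 1 0 0>, <1 1 0 1>, <1 1 1 1>}
PSO: 9 outcomes — {<0 0 0 0>, <0 0 0 1>, <0 0 1 1>, <0 1 0 0>, <0 1 0 1>, <0 1 1 1>, <1 1 0 0>, <1 1 0 1>, <1 1 1 1>}
target <0 0 0 1> ∈ {SC,TSO,PSO}

SC:yes TSO:yes PSO:yes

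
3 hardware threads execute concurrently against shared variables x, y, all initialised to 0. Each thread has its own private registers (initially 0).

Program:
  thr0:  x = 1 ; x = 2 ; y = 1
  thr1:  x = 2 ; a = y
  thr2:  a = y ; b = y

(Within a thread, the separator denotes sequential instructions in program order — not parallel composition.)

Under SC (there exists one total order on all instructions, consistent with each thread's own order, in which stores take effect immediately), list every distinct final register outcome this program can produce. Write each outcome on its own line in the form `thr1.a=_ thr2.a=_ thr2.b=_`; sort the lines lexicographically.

thr1.a=0 thr2.a=0 thr2.b=0
thr1.a=0 thr2.a=0 thr2.b=1
thr1.a=0 thr2.a=1 thr2.b=1
thr1.a=1 thr2.a=0 thr2.b=0
thr1.a=1 thr2.a=0 thr2.b=1
thr1.a=1 thr2.a=1 thr2.b=1

outcome vector order: (thr1.a,thr2.a,thr2.b)
|SC outcomes| = 6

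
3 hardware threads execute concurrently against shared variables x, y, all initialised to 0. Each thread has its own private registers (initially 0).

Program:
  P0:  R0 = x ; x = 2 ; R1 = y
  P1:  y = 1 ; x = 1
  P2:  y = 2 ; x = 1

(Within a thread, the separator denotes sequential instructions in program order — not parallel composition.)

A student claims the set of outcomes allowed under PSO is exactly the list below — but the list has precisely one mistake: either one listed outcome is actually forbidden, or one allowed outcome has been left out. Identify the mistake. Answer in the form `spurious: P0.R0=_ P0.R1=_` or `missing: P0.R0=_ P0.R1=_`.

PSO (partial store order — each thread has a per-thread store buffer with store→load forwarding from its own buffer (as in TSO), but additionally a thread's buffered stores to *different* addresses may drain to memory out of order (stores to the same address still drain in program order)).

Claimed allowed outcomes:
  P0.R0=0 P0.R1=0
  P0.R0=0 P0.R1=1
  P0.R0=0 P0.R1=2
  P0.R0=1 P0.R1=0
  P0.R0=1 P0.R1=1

missing: P0.R0=1 P0.R1=2

outcome vector order: (P0.R0,P0.R1)
[PSO] allowed = {0/0 0/1 0/2 1/0 1/1 1/2}
PSO∖claimed = {1/2}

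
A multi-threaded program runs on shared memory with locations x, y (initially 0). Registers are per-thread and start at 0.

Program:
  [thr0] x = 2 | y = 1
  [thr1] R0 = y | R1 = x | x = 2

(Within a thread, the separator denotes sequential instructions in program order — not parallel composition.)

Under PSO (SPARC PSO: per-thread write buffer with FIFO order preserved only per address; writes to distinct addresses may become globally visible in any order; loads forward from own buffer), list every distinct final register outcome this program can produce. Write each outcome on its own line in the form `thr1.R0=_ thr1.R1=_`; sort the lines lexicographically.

thr1.R0=0 thr1.R1=0
thr1.R0=0 thr1.R1=2
thr1.R0=1 thr1.R1=0
thr1.R0=1 thr1.R1=2

outcome vector order: (thr1.R0,thr1.R1)
|PSO outcomes| = 4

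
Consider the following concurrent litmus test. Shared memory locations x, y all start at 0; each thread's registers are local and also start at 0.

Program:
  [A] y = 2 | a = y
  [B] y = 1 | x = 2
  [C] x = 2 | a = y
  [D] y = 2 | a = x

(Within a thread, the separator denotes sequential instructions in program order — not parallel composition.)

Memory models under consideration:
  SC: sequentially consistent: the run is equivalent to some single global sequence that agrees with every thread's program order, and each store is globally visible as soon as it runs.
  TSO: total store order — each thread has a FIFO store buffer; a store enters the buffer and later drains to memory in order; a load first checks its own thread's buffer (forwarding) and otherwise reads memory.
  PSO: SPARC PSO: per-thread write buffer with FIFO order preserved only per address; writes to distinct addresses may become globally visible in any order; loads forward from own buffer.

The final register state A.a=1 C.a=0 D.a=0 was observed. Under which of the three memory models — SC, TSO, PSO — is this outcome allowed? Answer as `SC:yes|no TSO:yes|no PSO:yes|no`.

SC:no TSO:yes PSO:yes

outcome vector order: (A.a,C.a,D.a)
under SC → <1 0 2>, <1 1 0>, <1 1 2>, <1 2 0>, <1 2 2>, <2 0 2>, <2 1 0>, <2 1 2>, <2 2 0>, <2 2 2>
under TSO → <1 0 0>, <1 0 2>, <1 1 0>, <1 1 2>, <1 2 0>, <1 2 2>, <2 0 0>, <2 0 2>, <2 1 0>, <2 1 2>, <2 2 0>, <2 2 2>
under PSO → <1 0 0>, <1 0 2>, <1 1 0>, <1 1 2>, <1 2 0>, <1 2 2>, <2 0 0>, <2 0 2>, <2 1 0>, <2 1 2>, <2 2 0>, <2 2 2>
target <1 0 0> ∈ {TSO,PSO}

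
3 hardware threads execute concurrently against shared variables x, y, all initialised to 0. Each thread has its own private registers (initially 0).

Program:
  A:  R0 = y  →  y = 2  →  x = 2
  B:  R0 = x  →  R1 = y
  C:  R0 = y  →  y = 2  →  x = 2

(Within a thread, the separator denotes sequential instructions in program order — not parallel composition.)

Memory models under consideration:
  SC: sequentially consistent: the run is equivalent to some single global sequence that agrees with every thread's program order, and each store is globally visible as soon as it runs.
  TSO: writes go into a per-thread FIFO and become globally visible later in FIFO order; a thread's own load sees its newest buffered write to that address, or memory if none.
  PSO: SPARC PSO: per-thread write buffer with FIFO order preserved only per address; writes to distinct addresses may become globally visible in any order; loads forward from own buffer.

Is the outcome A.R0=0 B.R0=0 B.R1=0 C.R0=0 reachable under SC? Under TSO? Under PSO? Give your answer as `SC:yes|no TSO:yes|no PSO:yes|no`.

outcome vector order: (A.R0,B.R0,B.R1,C.R0)
SC: 9 outcomes — {(0,0,0,0), (0,0,0,2), (0,0,2,0), (0,0,2,2), (0,2,2,0), (0,2,2,2), (2,0,0,0), (2,0,2,0), (2,2,2,0)}
TSO: 9 outcomes — {(0,0,0,0), (0,0,0,2), (0,0,2,0), (0,0,2,2), (0,2,2,0), (0,2,2,2), (2,0,0,0), (2,0,2,0), (2,2,2,0)}
PSO: 12 outcomes — {(0,0,0,0), (0,0,0,2), (0,0,2,0), (0,0,2,2), (0,2,0,0), (0,2,0,2), (0,2,2,0), (0,2,2,2), (2,0,0,0), (2,0,2,0), (2,2,0,0), (2,2,2,0)}
target (0,0,0,0) ∈ {SC,TSO,PSO}

SC:yes TSO:yes PSO:yes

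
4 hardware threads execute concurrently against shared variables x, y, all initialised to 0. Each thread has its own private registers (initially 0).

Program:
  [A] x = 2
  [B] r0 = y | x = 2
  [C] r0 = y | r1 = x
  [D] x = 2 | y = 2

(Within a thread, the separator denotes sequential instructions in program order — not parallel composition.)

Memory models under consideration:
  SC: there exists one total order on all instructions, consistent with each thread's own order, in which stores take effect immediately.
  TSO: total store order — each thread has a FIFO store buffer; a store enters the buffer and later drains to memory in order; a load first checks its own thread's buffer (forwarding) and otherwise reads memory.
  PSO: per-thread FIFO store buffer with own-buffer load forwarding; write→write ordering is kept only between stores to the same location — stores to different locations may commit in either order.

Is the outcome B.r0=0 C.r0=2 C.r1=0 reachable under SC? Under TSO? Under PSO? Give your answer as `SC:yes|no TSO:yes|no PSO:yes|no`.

outcome vector order: (B.r0,C.r0,C.r1)
SC: 6 outcomes — {<0 0 0>, <0 0 2>, <0 2 2>, <2 0 0>, <2 0 2>, <2 2 2>}
TSO: 6 outcomes — {<0 0 0>, <0 0 2>, <0 2 2>, <2 0 0>, <2 0 2>, <2 2 2>}
PSO: 8 outcomes — {<0 0 0>, <0 0 2>, <0 2 0>, <0 2 2>, <2 0 0>, <2 0 2>, <2 2 0>, <2 2 2>}
target <0 2 0> ∈ {PSO}

SC:no TSO:no PSO:yes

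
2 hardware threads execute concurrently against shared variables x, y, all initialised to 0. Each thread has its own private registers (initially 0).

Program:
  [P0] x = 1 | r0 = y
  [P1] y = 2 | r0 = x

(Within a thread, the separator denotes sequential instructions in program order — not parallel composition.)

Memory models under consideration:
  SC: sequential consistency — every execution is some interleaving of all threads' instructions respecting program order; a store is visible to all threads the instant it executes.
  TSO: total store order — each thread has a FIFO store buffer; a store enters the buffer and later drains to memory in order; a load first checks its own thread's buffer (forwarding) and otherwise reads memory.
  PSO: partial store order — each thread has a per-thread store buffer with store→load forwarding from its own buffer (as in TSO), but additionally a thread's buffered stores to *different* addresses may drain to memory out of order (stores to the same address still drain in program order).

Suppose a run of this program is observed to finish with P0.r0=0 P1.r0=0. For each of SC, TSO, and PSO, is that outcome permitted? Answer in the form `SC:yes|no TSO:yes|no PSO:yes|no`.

outcome vector order: (P0.r0,P1.r0)
under SC → 01 20 21
under TSO → 00 01 20 21
under PSO → 00 01 20 21
target 00 ∈ {TSO,PSO}

SC:no TSO:yes PSO:yes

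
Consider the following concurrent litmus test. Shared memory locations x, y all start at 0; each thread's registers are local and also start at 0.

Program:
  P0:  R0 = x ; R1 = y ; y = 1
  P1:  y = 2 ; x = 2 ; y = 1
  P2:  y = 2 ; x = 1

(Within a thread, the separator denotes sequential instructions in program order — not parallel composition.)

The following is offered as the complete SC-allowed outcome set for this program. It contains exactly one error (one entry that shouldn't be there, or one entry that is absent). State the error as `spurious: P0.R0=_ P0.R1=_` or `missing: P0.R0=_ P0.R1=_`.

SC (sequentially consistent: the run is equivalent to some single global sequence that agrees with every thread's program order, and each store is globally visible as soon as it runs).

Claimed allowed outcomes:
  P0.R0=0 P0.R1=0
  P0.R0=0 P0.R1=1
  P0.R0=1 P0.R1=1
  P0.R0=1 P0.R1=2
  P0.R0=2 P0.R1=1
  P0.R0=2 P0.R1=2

outcome vector order: (P0.R0,P0.R1)
SC (7): 0/0, 0/1, 0/2, 1/1, 1/2, 2/1, 2/2
SC∖claimed = {0/2}

missing: P0.R0=0 P0.R1=2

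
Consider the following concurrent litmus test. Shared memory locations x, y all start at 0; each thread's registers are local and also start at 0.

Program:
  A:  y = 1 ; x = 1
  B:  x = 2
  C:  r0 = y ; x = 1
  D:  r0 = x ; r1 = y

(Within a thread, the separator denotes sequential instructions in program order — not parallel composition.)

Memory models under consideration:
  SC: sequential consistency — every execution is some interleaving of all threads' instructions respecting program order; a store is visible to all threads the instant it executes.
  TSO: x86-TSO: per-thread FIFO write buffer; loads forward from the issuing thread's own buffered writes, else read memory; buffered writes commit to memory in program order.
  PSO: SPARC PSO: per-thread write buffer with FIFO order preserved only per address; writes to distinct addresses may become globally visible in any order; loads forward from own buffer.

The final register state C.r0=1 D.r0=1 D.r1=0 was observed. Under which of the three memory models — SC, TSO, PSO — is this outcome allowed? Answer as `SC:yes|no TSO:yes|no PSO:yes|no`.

outcome vector order: (C.r0,D.r0,D.r1)
under SC → <0 0 0>, <0 0 1>, <0 1 0>, <0 1 1>, <0 2 0>, <0 2 1>, <1 0 0>, <1 0 1>, <1 1 1>, <1 2 0>, <1 2 1>
under TSO → <0 0 0>, <0 0 1>, <0 1 0>, <0 1 1>, <0 2 0>, <0 2 1>, <1 0 0>, <1 0 1>, <1 1 1>, <1 2 0>, <1 2 1>
under PSO → <0 0 0>, <0 0 1>, <0 1 0>, <0 1 1>, <0 2 0>, <0 2 1>, <1 0 0>, <1 0 1>, <1 1 0>, <1 1 1>, <1 2 0>, <1 2 1>
target <1 1 0> ∈ {PSO}

SC:no TSO:no PSO:yes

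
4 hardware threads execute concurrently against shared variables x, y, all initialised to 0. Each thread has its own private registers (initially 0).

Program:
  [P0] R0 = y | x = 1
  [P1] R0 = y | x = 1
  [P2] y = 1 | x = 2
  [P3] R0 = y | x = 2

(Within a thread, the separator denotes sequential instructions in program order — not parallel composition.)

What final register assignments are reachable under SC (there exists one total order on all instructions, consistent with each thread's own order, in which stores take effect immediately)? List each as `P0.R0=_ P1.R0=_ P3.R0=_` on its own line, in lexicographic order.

outcome vector order: (P0.R0,P1.R0,P3.R0)
|SC outcomes| = 8

P0.R0=0 P1.R0=0 P3.R0=0
P0.R0=0 P1.R0=0 P3.R0=1
P0.R0=0 P1.R0=1 P3.R0=0
P0.R0=0 P1.R0=1 P3.R0=1
P0.R0=1 P1.R0=0 P3.R0=0
P0.R0=1 P1.R0=0 P3.R0=1
P0.R0=1 P1.R0=1 P3.R0=0
P0.R0=1 P1.R0=1 P3.R0=1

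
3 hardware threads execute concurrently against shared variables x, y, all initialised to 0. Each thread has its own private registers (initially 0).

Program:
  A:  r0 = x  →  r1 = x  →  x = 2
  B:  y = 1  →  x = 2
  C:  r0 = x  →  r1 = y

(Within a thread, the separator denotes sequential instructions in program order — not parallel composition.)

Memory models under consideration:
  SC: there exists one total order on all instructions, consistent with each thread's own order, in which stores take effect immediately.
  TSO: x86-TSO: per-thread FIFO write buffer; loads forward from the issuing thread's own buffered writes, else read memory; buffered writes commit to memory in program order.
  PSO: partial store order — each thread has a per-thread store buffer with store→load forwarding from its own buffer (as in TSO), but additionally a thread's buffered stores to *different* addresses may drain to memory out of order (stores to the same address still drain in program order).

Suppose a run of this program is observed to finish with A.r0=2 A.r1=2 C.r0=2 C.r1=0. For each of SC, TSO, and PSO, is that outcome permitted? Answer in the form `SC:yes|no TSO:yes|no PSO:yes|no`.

outcome vector order: (A.r0,A.r1,C.r0,C.r1)
SC: 10 outcomes — {(0,0,0,0); (0,0,0,1); (0,0,2,0); (0,0,2,1); (0,2,0,0); (0,2,0,1); (0,2,2,1); (2,2,0,0); (2,2,0,1); (2,2,2,1)}
TSO: 10 outcomes — {(0,0,0,0); (0,0,0,1); (0,0,2,0); (0,0,2,1); (0,2,0,0); (0,2,0,1); (0,2,2,1); (2,2,0,0); (2,2,0,1); (2,2,2,1)}
PSO: 12 outcomes — {(0,0,0,0); (0,0,0,1); (0,0,2,0); (0,0,2,1); (0,2,0,0); (0,2,0,1); (0,2,2,0); (0,2,2,1); (2,2,0,0); (2,2,0,1); (2,2,2,0); (2,2,2,1)}
target (2,2,2,0) ∈ {PSO}

SC:no TSO:no PSO:yes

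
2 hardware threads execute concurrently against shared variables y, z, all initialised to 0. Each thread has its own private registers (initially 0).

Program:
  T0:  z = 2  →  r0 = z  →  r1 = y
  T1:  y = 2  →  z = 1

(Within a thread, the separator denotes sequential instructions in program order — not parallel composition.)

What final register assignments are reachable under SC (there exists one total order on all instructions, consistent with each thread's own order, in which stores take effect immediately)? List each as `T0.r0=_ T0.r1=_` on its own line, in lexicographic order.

outcome vector order: (T0.r0,T0.r1)
|SC outcomes| = 3

T0.r0=1 T0.r1=2
T0.r0=2 T0.r1=0
T0.r0=2 T0.r1=2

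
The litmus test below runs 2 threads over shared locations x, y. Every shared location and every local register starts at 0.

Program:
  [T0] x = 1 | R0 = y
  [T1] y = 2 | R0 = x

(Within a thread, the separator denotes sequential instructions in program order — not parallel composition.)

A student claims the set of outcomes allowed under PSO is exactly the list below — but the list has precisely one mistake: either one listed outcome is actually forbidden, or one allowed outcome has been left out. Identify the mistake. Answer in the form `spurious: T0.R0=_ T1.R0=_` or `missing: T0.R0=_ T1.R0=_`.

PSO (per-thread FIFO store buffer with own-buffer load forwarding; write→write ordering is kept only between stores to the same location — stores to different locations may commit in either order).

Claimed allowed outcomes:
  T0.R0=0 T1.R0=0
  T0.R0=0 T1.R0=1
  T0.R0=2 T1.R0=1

outcome vector order: (T0.R0,T1.R0)
under PSO → (0,0) (0,1) (2,0) (2,1)
PSO∖claimed = {(2,0)}

missing: T0.R0=2 T1.R0=0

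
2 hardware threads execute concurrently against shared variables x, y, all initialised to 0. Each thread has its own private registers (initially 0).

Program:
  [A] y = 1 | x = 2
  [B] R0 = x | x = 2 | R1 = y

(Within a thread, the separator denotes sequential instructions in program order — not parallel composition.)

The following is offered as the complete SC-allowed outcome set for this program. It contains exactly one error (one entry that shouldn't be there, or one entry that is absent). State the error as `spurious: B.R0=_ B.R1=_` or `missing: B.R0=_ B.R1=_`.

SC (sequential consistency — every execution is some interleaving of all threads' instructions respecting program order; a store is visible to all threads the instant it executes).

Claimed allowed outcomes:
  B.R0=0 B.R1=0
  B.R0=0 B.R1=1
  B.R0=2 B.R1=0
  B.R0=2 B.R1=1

outcome vector order: (B.R0,B.R1)
SC: 3 outcomes — {00; 01; 21}
claimed∖SC = {20}

spurious: B.R0=2 B.R1=0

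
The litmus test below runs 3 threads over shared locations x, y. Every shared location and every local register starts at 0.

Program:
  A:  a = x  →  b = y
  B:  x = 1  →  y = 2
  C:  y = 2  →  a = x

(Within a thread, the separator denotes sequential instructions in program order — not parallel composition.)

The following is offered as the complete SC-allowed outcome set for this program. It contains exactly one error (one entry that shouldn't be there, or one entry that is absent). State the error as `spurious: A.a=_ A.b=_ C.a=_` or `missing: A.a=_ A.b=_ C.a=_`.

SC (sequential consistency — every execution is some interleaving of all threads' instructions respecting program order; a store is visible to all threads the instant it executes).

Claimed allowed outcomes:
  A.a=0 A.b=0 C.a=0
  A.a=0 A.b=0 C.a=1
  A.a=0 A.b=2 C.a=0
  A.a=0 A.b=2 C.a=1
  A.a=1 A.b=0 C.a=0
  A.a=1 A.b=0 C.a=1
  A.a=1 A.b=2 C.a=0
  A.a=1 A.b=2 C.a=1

outcome vector order: (A.a,A.b,C.a)
under SC → <0 0 0>, <0 0 1>, <0 2 0>, <0 2 1>, <1 0 1>, <1 2 0>, <1 2 1>
claimed∖SC = {<1 0 0>}

spurious: A.a=1 A.b=0 C.a=0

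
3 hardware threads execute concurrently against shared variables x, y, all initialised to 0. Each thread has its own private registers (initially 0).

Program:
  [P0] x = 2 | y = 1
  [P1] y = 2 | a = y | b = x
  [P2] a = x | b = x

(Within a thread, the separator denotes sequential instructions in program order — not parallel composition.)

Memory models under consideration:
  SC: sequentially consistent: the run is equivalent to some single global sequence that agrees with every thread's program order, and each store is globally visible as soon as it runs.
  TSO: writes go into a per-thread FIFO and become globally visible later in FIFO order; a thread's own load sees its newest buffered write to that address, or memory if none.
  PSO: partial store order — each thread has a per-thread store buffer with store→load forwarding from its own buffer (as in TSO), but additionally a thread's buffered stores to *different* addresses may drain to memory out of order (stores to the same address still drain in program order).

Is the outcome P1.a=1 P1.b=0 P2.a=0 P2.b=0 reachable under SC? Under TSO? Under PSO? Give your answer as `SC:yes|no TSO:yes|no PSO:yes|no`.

SC:no TSO:no PSO:yes

outcome vector order: (P1.a,P1.b,P2.a,P2.b)
[SC] allowed = {<1 2 0 0> <1 2 0 2> <1 2 2 2> <2 0 0 0> <2 0 0 2> <2 0 2 2> <2 2 0 0> <2 2 0 2> <2 2 2 2>}
[TSO] allowed = {<1 2 0 0> <1 2 0 2> <1 2 2 2> <2 0 0 0> <2 0 0 2> <2 0 2 2> <2 2 0 0> <2 2 0 2> <2 2 2 2>}
[PSO] allowed = {<1 0 0 0> <1 0 0 2> <1 0 2 2> <1 2 0 0> <1 2 0 2> <1 2 2 2> <2 0 0 0> <2 0 0 2> <2 0 2 2> <2 2 0 0> <2 2 0 2> <2 2 2 2>}
target <1 0 0 0> ∈ {PSO}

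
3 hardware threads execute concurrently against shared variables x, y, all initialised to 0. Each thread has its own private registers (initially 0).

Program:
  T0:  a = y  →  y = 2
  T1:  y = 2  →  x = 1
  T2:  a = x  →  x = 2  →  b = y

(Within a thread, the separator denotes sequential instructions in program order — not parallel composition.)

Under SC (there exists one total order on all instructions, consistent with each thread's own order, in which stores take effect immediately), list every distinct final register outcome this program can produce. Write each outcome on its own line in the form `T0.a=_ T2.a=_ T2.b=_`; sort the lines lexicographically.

outcome vector order: (T0.a,T2.a,T2.b)
|SC outcomes| = 6

T0.a=0 T2.a=0 T2.b=0
T0.a=0 T2.a=0 T2.b=2
T0.a=0 T2.a=1 T2.b=2
T0.a=2 T2.a=0 T2.b=0
T0.a=2 T2.a=0 T2.b=2
T0.a=2 T2.a=1 T2.b=2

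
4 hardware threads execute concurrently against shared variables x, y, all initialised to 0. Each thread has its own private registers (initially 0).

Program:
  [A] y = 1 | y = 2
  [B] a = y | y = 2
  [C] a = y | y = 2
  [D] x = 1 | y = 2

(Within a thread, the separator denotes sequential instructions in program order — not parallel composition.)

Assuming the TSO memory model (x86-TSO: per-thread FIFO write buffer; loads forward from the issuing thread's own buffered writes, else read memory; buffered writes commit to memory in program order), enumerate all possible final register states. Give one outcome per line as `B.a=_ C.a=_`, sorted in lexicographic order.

B.a=0 C.a=0
B.a=0 C.a=1
B.a=0 C.a=2
B.a=1 C.a=0
B.a=1 C.a=1
B.a=1 C.a=2
B.a=2 C.a=0
B.a=2 C.a=1
B.a=2 C.a=2

outcome vector order: (B.a,C.a)
|TSO outcomes| = 9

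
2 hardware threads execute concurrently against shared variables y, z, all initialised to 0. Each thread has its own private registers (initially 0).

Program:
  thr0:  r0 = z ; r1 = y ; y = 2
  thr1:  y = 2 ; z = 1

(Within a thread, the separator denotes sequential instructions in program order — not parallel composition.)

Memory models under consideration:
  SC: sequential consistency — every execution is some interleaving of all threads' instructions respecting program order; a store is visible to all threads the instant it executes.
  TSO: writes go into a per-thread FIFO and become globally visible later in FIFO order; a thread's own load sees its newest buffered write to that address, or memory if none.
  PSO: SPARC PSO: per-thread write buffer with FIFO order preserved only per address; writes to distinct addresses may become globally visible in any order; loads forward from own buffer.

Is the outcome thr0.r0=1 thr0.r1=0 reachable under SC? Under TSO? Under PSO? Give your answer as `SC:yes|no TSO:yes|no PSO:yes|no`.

SC:no TSO:no PSO:yes

outcome vector order: (thr0.r0,thr0.r1)
[SC] allowed = {(0,0), (0,2), (1,2)}
[TSO] allowed = {(0,0), (0,2), (1,2)}
[PSO] allowed = {(0,0), (0,2), (1,0), (1,2)}
target (1,0) ∈ {PSO}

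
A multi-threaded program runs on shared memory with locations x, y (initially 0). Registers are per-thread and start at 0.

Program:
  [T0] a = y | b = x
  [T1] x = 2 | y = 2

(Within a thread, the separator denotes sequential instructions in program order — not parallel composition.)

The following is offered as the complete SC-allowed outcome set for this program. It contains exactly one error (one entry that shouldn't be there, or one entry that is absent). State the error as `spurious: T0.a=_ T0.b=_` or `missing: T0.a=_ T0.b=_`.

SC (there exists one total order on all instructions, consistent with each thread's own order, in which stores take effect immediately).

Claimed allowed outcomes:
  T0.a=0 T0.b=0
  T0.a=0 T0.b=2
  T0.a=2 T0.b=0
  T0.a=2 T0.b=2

outcome vector order: (T0.a,T0.b)
SC: 3 outcomes — {00, 02, 22}
claimed∖SC = {20}

spurious: T0.a=2 T0.b=0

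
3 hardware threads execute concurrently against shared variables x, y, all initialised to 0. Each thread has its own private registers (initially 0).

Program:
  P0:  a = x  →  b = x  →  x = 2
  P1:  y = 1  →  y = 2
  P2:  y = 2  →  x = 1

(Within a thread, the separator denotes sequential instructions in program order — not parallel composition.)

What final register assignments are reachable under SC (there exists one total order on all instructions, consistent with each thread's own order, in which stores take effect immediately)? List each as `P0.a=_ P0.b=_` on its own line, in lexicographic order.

outcome vector order: (P0.a,P0.b)
|SC outcomes| = 3

P0.a=0 P0.b=0
P0.a=0 P0.b=1
P0.a=1 P0.b=1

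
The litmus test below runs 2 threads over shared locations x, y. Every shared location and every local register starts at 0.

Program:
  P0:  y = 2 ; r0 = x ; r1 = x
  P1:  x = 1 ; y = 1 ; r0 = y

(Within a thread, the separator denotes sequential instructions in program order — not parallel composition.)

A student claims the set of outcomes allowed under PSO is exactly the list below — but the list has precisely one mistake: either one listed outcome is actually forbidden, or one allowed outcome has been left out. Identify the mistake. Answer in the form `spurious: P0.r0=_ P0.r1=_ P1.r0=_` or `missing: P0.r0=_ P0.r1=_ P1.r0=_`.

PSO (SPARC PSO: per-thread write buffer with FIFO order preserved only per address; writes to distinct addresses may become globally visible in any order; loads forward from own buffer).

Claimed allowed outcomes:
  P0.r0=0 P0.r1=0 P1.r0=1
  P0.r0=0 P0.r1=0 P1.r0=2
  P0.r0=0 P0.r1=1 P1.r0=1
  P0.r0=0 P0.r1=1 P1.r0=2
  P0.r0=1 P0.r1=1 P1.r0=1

missing: P0.r0=1 P0.r1=1 P1.r0=2

outcome vector order: (P0.r0,P0.r1,P1.r0)
PSO: 6 outcomes — {<0 0 1> <0 0 2> <0 1 1> <0 1 2> <1 1 1> <1 1 2>}
PSO∖claimed = {<1 1 2>}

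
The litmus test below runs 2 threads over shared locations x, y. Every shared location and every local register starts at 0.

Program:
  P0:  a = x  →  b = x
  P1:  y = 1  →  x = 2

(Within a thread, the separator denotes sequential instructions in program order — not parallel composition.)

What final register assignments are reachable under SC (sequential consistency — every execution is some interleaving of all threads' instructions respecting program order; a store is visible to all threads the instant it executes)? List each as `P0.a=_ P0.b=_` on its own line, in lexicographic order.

outcome vector order: (P0.a,P0.b)
|SC outcomes| = 3

P0.a=0 P0.b=0
P0.a=0 P0.b=2
P0.a=2 P0.b=2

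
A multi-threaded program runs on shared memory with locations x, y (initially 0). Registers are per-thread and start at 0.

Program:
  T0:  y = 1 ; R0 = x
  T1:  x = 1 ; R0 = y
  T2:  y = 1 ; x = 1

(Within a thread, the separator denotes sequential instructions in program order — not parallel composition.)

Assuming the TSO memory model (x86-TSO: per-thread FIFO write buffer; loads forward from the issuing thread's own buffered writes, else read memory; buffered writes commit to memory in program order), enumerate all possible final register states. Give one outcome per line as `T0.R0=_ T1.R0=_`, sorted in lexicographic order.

outcome vector order: (T0.R0,T1.R0)
|TSO outcomes| = 4

T0.R0=0 T1.R0=0
T0.R0=0 T1.R0=1
T0.R0=1 T1.R0=0
T0.R0=1 T1.R0=1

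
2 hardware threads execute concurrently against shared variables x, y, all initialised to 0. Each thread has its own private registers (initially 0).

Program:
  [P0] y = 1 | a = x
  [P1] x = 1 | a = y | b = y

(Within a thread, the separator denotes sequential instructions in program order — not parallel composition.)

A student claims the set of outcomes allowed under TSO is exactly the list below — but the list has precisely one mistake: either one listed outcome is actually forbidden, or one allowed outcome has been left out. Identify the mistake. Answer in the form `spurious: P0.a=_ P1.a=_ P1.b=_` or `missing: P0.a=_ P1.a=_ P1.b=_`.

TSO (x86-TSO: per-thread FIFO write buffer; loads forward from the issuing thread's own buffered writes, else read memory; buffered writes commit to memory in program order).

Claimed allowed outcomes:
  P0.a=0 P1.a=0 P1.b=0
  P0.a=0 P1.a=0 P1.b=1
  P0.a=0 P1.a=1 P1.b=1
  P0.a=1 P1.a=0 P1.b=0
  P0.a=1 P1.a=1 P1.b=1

missing: P0.a=1 P1.a=0 P1.b=1

outcome vector order: (P0.a,P1.a,P1.b)
TSO (6): (0,0,0) (0,0,1) (0,1,1) (1,0,0) (1,0,1) (1,1,1)
TSO∖claimed = {(1,0,1)}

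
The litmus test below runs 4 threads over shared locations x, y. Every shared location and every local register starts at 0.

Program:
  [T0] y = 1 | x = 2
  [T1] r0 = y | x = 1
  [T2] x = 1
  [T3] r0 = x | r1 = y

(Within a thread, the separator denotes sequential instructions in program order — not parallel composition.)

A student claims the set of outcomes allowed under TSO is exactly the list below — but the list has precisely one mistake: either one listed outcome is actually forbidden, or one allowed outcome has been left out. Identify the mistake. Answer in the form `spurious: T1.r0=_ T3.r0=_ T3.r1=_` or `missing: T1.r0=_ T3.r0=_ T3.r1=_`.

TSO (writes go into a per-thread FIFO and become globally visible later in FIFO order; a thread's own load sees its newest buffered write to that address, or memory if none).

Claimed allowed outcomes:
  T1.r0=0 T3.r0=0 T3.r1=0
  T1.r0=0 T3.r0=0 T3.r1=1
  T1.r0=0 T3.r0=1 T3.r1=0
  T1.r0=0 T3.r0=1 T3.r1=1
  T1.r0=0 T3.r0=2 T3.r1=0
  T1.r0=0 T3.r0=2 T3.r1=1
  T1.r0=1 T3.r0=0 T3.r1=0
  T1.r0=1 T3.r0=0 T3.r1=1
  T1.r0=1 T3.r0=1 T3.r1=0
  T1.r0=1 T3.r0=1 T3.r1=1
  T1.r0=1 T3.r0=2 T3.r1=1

spurious: T1.r0=0 T3.r0=2 T3.r1=0

outcome vector order: (T1.r0,T3.r0,T3.r1)
[TSO] allowed = {000, 001, 010, 011, 021, 100, 101, 110, 111, 121}
claimed∖TSO = {020}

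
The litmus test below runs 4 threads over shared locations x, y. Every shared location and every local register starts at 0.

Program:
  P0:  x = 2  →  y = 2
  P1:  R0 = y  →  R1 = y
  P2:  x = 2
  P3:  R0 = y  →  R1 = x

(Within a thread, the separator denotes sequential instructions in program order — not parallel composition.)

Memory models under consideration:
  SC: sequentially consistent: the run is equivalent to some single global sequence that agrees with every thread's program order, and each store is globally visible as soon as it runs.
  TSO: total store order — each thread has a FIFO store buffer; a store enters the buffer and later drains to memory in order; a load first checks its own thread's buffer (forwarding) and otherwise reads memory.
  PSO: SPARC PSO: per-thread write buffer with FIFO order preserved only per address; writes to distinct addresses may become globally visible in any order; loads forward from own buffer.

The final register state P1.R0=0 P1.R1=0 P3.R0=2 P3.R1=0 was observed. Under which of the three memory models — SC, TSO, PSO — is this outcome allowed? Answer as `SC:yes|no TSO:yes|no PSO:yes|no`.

SC:no TSO:no PSO:yes

outcome vector order: (P1.R0,P1.R1,P3.R0,P3.R1)
SC: 9 outcomes — {<0 0 0 0> <0 0 0 2> <0 0 2 2> <0 2 0 0> <0 2 0 2> <0 2 2 2> <2 2 0 0> <2 2 0 2> <2 2 2 2>}
TSO: 9 outcomes — {<0 0 0 0> <0 0 0 2> <0 0 2 2> <0 2 0 0> <0 2 0 2> <0 2 2 2> <2 2 0 0> <2 2 0 2> <2 2 2 2>}
PSO: 12 outcomes — {<0 0 0 0> <0 0 0 2> <0 0 2 0> <0 0 2 2> <0 2 0 0> <0 2 0 2> <0 2 2 0> <0 2 2 2> <2 2 0 0> <2 2 0 2> <2 2 2 0> <2 2 2 2>}
target <0 0 2 0> ∈ {PSO}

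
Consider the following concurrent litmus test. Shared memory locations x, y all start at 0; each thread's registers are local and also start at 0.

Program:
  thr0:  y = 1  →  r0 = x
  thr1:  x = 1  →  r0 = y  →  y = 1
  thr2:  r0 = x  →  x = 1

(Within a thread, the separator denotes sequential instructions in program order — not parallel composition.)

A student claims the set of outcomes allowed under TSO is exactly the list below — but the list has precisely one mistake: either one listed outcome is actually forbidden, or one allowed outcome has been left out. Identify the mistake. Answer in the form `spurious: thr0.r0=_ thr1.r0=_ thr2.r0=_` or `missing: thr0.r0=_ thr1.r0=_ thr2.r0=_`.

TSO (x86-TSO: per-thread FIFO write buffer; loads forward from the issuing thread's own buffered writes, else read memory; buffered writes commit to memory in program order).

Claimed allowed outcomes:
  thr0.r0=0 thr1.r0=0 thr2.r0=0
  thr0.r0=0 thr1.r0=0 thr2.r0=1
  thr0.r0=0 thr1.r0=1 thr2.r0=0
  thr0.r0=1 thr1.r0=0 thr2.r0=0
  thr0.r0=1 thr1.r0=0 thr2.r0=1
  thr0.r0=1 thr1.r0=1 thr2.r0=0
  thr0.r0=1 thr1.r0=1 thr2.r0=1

missing: thr0.r0=0 thr1.r0=1 thr2.r0=1

outcome vector order: (thr0.r0,thr1.r0,thr2.r0)
[TSO] allowed = {(0,0,0); (0,0,1); (0,1,0); (0,1,1); (1,0,0); (1,0,1); (1,1,0); (1,1,1)}
TSO∖claimed = {(0,1,1)}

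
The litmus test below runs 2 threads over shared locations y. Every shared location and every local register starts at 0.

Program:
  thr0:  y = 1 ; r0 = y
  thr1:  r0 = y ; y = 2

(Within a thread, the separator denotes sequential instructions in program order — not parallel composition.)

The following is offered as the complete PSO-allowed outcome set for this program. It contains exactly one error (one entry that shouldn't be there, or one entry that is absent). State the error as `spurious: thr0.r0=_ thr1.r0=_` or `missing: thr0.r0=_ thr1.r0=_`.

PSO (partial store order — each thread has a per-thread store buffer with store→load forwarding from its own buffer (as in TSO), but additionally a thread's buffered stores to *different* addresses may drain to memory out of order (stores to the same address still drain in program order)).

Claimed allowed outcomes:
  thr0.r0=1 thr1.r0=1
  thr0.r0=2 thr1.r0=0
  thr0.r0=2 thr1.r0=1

missing: thr0.r0=1 thr1.r0=0

outcome vector order: (thr0.r0,thr1.r0)
under PSO → (1,0) (1,1) (2,0) (2,1)
PSO∖claimed = {(1,0)}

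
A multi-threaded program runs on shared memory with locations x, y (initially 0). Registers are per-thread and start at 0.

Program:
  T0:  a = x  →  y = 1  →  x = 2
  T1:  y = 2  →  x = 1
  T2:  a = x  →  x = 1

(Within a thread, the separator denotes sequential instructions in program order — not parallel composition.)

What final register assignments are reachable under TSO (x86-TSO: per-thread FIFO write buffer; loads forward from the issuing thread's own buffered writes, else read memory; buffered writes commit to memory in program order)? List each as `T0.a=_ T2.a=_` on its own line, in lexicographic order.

outcome vector order: (T0.a,T2.a)
|TSO outcomes| = 6

T0.a=0 T2.a=0
T0.a=0 T2.a=1
T0.a=0 T2.a=2
T0.a=1 T2.a=0
T0.a=1 T2.a=1
T0.a=1 T2.a=2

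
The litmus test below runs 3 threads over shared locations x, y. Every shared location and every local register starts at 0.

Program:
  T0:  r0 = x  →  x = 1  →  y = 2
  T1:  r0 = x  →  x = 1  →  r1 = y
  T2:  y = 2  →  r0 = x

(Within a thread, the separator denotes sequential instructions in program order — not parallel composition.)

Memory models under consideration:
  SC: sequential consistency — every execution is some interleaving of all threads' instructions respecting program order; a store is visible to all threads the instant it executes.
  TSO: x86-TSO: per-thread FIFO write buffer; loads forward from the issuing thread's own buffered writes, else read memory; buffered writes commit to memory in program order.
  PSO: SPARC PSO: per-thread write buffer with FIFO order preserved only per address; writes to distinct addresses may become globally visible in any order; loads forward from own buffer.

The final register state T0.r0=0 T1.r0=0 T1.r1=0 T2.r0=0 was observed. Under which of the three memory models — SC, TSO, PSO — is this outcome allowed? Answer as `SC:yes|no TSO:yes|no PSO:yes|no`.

outcome vector order: (T0.r0,T1.r0,T1.r1,T2.r0)
SC: 9 outcomes — {0001, 0020, 0021, 0101, 0120, 0121, 1001, 1020, 1021}
TSO: 12 outcomes — {0000, 0001, 0020, 0021, 0100, 0101, 0120, 0121, 1000, 1001, 1020, 1021}
PSO: 12 outcomes — {0000, 0001, 0020, 0021, 0100, 0101, 0120, 0121, 1000, 1001, 1020, 1021}
target 0000 ∈ {TSO,PSO}

SC:no TSO:yes PSO:yes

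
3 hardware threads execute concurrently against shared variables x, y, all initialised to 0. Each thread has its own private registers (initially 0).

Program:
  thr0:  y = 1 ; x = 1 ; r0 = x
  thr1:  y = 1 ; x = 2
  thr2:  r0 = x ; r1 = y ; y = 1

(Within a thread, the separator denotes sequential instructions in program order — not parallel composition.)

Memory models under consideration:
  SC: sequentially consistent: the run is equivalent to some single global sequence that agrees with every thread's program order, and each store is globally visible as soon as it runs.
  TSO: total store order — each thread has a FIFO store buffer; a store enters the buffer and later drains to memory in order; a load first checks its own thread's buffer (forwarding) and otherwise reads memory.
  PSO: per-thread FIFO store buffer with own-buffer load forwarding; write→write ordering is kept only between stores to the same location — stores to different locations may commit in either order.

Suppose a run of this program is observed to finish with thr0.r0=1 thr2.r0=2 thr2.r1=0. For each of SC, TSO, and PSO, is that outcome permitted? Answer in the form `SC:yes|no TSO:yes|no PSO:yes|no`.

SC:no TSO:no PSO:yes

outcome vector order: (thr0.r0,thr2.r0,thr2.r1)
under SC → 1/0/0, 1/0/1, 1/1/1, 1/2/1, 2/0/0, 2/0/1, 2/1/1, 2/2/1
under TSO → 1/0/0, 1/0/1, 1/1/1, 1/2/1, 2/0/0, 2/0/1, 2/1/1, 2/2/1
under PSO → 1/0/0, 1/0/1, 1/1/0, 1/1/1, 1/2/0, 1/2/1, 2/0/0, 2/0/1, 2/1/0, 2/1/1, 2/2/0, 2/2/1
target 1/2/0 ∈ {PSO}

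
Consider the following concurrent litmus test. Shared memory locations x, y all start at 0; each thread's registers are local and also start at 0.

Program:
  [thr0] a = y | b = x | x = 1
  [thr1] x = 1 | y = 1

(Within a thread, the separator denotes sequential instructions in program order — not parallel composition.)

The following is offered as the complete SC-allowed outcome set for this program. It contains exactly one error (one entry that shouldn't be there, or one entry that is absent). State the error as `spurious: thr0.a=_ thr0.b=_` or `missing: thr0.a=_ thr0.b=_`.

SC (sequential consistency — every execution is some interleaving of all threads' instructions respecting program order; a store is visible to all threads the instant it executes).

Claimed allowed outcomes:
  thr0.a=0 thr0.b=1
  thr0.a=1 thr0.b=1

missing: thr0.a=0 thr0.b=0

outcome vector order: (thr0.a,thr0.b)
SC (3): <0 0>, <0 1>, <1 1>
SC∖claimed = {<0 0>}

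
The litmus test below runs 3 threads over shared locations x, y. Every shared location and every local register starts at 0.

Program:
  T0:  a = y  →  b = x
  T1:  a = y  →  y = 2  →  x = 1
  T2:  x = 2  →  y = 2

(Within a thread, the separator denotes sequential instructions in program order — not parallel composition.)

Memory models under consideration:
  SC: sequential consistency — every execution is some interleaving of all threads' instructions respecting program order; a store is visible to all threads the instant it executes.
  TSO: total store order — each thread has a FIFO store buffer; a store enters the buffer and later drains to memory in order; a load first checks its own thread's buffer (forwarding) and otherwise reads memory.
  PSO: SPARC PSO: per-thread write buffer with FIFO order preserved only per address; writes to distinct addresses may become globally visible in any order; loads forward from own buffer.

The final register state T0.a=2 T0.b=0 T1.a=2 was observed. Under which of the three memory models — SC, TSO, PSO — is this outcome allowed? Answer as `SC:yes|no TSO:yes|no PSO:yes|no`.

outcome vector order: (T0.a,T0.b,T1.a)
SC: 11 outcomes — {(0,0,0); (0,0,2); (0,1,0); (0,1,2); (0,2,0); (0,2,2); (2,0,0); (2,1,0); (2,1,2); (2,2,0); (2,2,2)}
TSO: 11 outcomes — {(0,0,0); (0,0,2); (0,1,0); (0,1,2); (0,2,0); (0,2,2); (2,0,0); (2,1,0); (2,1,2); (2,2,0); (2,2,2)}
PSO: 12 outcomes — {(0,0,0); (0,0,2); (0,1,0); (0,1,2); (0,2,0); (0,2,2); (2,0,0); (2,0,2); (2,1,0); (2,1,2); (2,2,0); (2,2,2)}
target (2,0,2) ∈ {PSO}

SC:no TSO:no PSO:yes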